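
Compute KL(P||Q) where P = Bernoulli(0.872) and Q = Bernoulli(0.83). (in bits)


KL = p*log2(p/q) + (1-p)*log2((1-p)/(1-q)) = 0.872*log2(0.872/0.83) + 0.128*log2(0.128/0.17) = 0.0097

0.0097 bits


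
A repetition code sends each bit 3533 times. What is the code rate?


Rate = k/n = 1/3533

1/3533


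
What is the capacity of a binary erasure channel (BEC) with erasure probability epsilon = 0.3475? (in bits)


C = 1 - epsilon = 1 - 0.3475 = 0.6525

0.6525 bits


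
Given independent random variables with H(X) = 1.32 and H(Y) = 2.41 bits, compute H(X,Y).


For independent variables, H(X,Y) = H(X) + H(Y) = 1.32 + 2.41 = 3.73

3.73 bits


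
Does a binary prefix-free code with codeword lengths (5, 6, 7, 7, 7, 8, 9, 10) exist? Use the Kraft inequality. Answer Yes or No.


Kraft sum = sum(2^(-l_i)) = 0.0771, need <= 1. Result: satisfied (a binary prefix-free code with these lengths exists)

Yes


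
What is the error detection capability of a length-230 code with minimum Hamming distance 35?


Detection capability = d_min - 1 = 35 - 1 = 34

34 errors


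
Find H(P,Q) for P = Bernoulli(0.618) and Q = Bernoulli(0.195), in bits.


H(P,Q) = -p*log2(q) - (1-p)*log2(1-q). -0.618*log2(0.195) = 1.457525; -0.382*log2(0.805) = 0.119543. H(P,Q) = 1.457525 + 0.119543 = 1.5771

1.5771 bits


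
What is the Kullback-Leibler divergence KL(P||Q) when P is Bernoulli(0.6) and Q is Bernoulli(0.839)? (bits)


KL = p*log2(p/q) + (1-p)*log2((1-p)/(1-q)) = 0.6*log2(0.6/0.839) + 0.4*log2(0.4/0.161) = 0.235

0.235 bits


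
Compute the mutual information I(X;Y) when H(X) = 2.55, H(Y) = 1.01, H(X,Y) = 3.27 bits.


I(X;Y) = H(X) + H(Y) - H(X,Y) = 2.55 + 1.01 - 3.27 = 0.29

0.29 bits


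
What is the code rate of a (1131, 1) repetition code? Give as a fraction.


Rate = k/n = 1/1131

1/1131


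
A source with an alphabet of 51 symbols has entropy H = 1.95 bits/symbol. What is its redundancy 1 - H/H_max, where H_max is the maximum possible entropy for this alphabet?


H_max = log2(K) = log2(51) = 5.6724 bits/symbol. Redundancy = 1 - H/H_max = 1 - 1.95/5.6724 = 1 - 0.3438 = 0.6562

0.6562


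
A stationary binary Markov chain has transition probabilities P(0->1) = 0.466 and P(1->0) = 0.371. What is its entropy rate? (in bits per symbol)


Stationary distribution: pi_0 = p10/(p01+p10) = 0.4432, pi_1 = 0.5568. Entropy rate H' = pi_0*H(p01) + pi_1*H(p10) = 0.4432*0.9967 + 0.5568*0.9514 = 0.9715

0.9715 bits/symbol


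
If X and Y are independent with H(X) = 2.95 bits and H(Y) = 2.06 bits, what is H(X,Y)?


For independent variables, H(X,Y) = H(X) + H(Y) = 2.95 + 2.06 = 5.01

5.01 bits


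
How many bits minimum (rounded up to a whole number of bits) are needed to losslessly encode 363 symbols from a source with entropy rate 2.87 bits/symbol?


Minimum bits >= n * H = 363 * 2.87 = 1041.81, rounded up to a whole number of bits = 1042

1042 bits


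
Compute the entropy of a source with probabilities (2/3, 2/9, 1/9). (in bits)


H = -sum(p_i * log2(p_i)). Terms: -(2/3)*log2(2/3) = 0.389975; -(2/9)*log2(2/9) = 0.482206; -(1/9)*log2(1/9) = 0.352214. H = 0.389975 + 0.482206 + 0.352214 = 1.2244

1.2244 bits


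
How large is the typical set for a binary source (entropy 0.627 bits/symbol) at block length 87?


log2|A_typical| = nH = 87 * 0.627 = 54.549, so |A_typical| ~ 2^54.549 = 2.636e+16

2.636e+16


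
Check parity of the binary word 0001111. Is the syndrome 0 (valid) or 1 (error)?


Syndrome = XOR of all bits = 0 XOR 0 XOR 0 XOR 1 XOR 1 XOR 1 XOR 1 = 0

0


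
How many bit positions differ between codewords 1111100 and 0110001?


Count differing positions: ^ . . ^ ^ . ^ = 4 differences

4


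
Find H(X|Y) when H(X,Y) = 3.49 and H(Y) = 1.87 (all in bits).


H(X|Y) = H(X,Y) - H(Y) = 3.49 - 1.87 = 1.62

1.62 bits


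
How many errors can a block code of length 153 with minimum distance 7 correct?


Correction capability = floor((d-1)/2) = floor((7-1)/2) = 3

3 errors


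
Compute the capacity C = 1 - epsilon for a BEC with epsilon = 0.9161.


C = 1 - epsilon = 1 - 0.9161 = 0.0839

0.0839 bits


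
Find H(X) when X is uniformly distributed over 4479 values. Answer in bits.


H = log2(n) = log2(4479) = 12.129

12.129 bits


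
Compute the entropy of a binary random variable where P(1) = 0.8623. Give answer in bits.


H = -p*log2(p) - (1-p)*log2(1-p). -0.8623*log2(0.8623) = 0.184306; -0.1377*log2(0.1377) = 0.393877. H = 0.184306 + 0.393877 = 0.5782

0.5782 bits


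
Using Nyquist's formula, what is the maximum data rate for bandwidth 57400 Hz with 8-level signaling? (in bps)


Rate = 2 * B * log2(M) = 2 * 57400 * 3.0 = 344400.0

344400.0 bps


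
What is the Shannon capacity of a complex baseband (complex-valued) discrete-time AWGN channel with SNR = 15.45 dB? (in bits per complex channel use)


SNR_linear = 10^(15.45/10) = 35.0752; C = log2(1 + SNR_linear) = log2(1 + 35.0752) = 5.1729

5.1729 bits/channel use


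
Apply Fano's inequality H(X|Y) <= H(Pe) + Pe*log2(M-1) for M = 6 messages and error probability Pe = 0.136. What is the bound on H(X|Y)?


H(Pe) = -Pe*log2(Pe) - (1-Pe)*log2(1-Pe) = -0.136*log2(0.136) - 0.864*log2(0.864) = 0.391452 + 0.182215 = 0.5737. Pe*log2(M-1) = 0.136*log2(5) = 0.315782. Bound = H(Pe) + Pe*log2(M-1) = 0.391452 + 0.182215 + 0.315782 = 0.8894

0.8894 bits


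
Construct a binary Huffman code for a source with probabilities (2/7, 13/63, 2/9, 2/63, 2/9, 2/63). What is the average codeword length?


Huffman construction (repeatedly merge the two least-probable nodes; each merge adds 1 bit to every symbol beneath it): 2/63 + 2/63 = 4/63; 4/63 + 13/63 = 17/63; 2/9 + 2/9 = 4/9; 17/63 + 2/7 = 5/9; 4/9 + 5/9 = 1. Resulting codeword lengths (in the order the probabilities were given): (2, 3, 2, 4, 2, 4). L_avg = sum(p_i * l_i) = 2/7*2 + 13/63*3 + 2/9*2 + 2/63*4 + 2/9*2 + 2/63*4 = 7/3 = 2.3333

2.3333 bits


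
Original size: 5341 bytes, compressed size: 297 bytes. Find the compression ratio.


Ratio = original / compressed = 5341 / 297 = 17.9832

17.9832


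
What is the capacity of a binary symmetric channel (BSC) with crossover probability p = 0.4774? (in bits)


H(p) = -p*log2(p) - (1-p)*log2(1-p) = -0.4774*log2(0.4774) - 0.5226*log2(0.5226) = 0.509257 + 0.489269 = 0.9985. C = 1 - H(p) = 1 - 0.9985 = 0.0015

0.0015 bits


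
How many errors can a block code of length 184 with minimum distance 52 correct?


Correction capability = floor((d-1)/2) = floor((52-1)/2) = 25

25 errors


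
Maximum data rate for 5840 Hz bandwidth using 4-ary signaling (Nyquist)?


Rate = 2 * B * log2(M) = 2 * 5840 * 2.0 = 23360.0

23360.0 bps


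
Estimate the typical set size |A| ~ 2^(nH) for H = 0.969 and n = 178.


log2|A_typical| = nH = 178 * 0.969 = 172.482, so |A_typical| ~ 2^172.482 = 8.361e+51

8.361e+51


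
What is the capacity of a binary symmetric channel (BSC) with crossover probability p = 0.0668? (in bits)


H(p) = -p*log2(p) - (1-p)*log2(1-p) = -0.0668*log2(0.0668) - 0.9332*log2(0.9332) = 0.260788 + 0.093079 = 0.3539. C = 1 - H(p) = 1 - 0.3539 = 0.6461

0.6461 bits


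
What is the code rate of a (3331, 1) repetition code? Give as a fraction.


Rate = k/n = 1/3331

1/3331


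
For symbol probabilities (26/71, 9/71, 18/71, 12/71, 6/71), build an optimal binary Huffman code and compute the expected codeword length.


Huffman construction (repeatedly merge the two least-probable nodes; each merge adds 1 bit to every symbol beneath it): 6/71 + 9/71 = 15/71; 12/71 + 15/71 = 27/71; 18/71 + 26/71 = 44/71; 27/71 + 44/71 = 1. Resulting codeword lengths (in the order the probabilities were given): (2, 3, 2, 2, 3). L_avg = sum(p_i * l_i) = 26/71*2 + 9/71*3 + 18/71*2 + 12/71*2 + 6/71*3 = 157/71 = 2.2113

2.2113 bits


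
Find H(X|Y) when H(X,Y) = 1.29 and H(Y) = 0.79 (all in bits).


H(X|Y) = H(X,Y) - H(Y) = 1.29 - 0.79 = 0.5

0.5 bits


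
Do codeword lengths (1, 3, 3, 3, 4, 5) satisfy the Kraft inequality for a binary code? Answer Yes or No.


Kraft sum = sum(2^(-l_i)) = 0.9688, need <= 1. Result: satisfied (a binary prefix-free code with these lengths exists)

Yes


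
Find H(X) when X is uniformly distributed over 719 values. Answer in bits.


H = log2(n) = log2(719) = 9.4898

9.4898 bits


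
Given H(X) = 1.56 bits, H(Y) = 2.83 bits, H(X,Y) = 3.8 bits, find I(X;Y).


I(X;Y) = H(X) + H(Y) - H(X,Y) = 1.56 + 2.83 - 3.8 = 0.59

0.59 bits


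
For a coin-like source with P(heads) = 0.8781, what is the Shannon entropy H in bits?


H = -p*log2(p) - (1-p)*log2(1-p). -0.8781*log2(0.8781) = 0.164681; -0.1219*log2(0.1219) = 0.370116. H = 0.164681 + 0.370116 = 0.5348

0.5348 bits


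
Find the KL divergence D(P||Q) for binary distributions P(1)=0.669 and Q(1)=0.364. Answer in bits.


KL = p*log2(p/q) + (1-p)*log2((1-p)/(1-q)) = 0.669*log2(0.669/0.364) + 0.331*log2(0.331/0.636) = 0.2756

0.2756 bits


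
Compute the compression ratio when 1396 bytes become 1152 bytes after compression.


Ratio = original / compressed = 1396 / 1152 = 1.2118

1.2118


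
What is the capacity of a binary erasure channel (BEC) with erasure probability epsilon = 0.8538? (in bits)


C = 1 - epsilon = 1 - 0.8538 = 0.1462

0.1462 bits


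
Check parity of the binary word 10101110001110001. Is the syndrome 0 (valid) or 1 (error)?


Syndrome = XOR of all bits = 1 XOR 0 XOR 1 XOR 0 XOR 1 XOR 1 XOR 1 XOR 0 XOR 0 XOR 0 XOR 1 XOR 1 XOR 1 XOR 0 XOR 0 XOR 0 XOR 1 = 1

1


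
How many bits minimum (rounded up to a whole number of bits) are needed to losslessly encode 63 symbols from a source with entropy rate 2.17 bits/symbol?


Minimum bits >= n * H = 63 * 2.17 = 136.71, rounded up to a whole number of bits = 137

137 bits


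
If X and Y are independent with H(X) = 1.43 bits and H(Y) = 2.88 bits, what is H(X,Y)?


For independent variables, H(X,Y) = H(X) + H(Y) = 1.43 + 2.88 = 4.31

4.31 bits


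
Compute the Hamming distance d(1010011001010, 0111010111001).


Count differing positions: ^ ^ . ^ . . ^ ^ ^ . . ^ ^ = 8 differences

8


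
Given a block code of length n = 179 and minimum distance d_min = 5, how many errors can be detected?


Detection capability = d_min - 1 = 5 - 1 = 4

4 errors


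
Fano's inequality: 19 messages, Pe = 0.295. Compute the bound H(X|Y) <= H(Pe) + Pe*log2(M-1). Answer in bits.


H(Pe) = -Pe*log2(Pe) - (1-Pe)*log2(1-Pe) = -0.295*log2(0.295) - 0.705*log2(0.705) = 0.519558 + 0.355535 = 0.8751. Pe*log2(M-1) = 0.295*log2(18) = 1.230128. Bound = H(Pe) + Pe*log2(M-1) = 0.519558 + 0.355535 + 1.230128 = 2.1052

2.1052 bits


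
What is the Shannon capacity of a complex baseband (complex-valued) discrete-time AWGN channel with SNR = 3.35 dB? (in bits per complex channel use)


SNR_linear = 10^(3.35/10) = 2.1627; C = log2(1 + SNR_linear) = log2(1 + 2.1627) = 1.6612

1.6612 bits/channel use


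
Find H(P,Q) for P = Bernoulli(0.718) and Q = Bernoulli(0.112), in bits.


H(P,Q) = -p*log2(q) - (1-p)*log2(1-q). -0.718*log2(0.112) = 2.267752; -0.282*log2(0.888) = 0.048326. H(P,Q) = 2.267752 + 0.048326 = 2.3161

2.3161 bits


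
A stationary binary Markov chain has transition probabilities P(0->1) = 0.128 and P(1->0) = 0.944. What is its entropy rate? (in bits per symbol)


Stationary distribution: pi_0 = p10/(p01+p10) = 0.8806, pi_1 = 0.1194. Entropy rate H' = pi_0*H(p01) + pi_1*H(p10) = 0.8806*0.5519 + 0.1194*0.3114 = 0.5232

0.5232 bits/symbol


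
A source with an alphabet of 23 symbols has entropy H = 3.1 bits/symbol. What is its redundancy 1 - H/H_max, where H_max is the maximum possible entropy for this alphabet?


H_max = log2(K) = log2(23) = 4.5236 bits/symbol. Redundancy = 1 - H/H_max = 1 - 3.1/4.5236 = 1 - 0.6853 = 0.3147

0.3147


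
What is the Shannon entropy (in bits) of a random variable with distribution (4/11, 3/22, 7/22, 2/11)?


H = -sum(p_i * log2(p_i)). Terms: -(4/11)*log2(4/11) = 0.530702; -(3/22)*log2(3/22) = 0.391973; -(7/22)*log2(7/22) = 0.525661; -(2/11)*log2(2/11) = 0.447169. H = 0.530702 + 0.391973 + 0.525661 + 0.447169 = 1.8955

1.8955 bits


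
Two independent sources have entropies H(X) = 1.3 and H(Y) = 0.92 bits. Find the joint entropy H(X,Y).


For independent variables, H(X,Y) = H(X) + H(Y) = 1.3 + 0.92 = 2.22

2.22 bits


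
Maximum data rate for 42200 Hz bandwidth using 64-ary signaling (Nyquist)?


Rate = 2 * B * log2(M) = 2 * 42200 * 6.0 = 506400.0

506400.0 bps


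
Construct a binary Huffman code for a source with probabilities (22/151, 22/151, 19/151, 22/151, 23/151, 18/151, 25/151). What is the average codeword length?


Huffman construction (repeatedly merge the two least-probable nodes; each merge adds 1 bit to every symbol beneath it): 18/151 + 19/151 = 37/151; 22/151 + 22/151 = 44/151; 22/151 + 23/151 = 45/151; 25/151 + 37/151 = 62/151; 44/151 + 45/151 = 89/151; 62/151 + 89/151 = 1. Resulting codeword lengths (in the order the probabilities were given): (3, 3, 3, 3, 3, 3, 2). L_avg = sum(p_i * l_i) = 22/151*3 + 22/151*3 + 19/151*3 + 22/151*3 + 23/151*3 + 18/151*3 + 25/151*2 = 428/151 = 2.8344

2.8344 bits


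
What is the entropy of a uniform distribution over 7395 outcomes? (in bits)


H = log2(n) = log2(7395) = 12.8523

12.8523 bits


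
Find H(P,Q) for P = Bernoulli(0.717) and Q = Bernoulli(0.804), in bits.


H(P,Q) = -p*log2(q) - (1-p)*log2(1-q). -0.717*log2(0.804) = 0.225663; -0.283*log2(0.196) = 0.665354. H(P,Q) = 0.225663 + 0.665354 = 0.891

0.891 bits


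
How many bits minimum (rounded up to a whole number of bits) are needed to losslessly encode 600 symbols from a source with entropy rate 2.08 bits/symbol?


Minimum bits >= n * H = 600 * 2.08 = 1248.0, rounded up to a whole number of bits = 1248

1248 bits


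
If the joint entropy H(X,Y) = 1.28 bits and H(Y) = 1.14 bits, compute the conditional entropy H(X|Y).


H(X|Y) = H(X,Y) - H(Y) = 1.28 - 1.14 = 0.14

0.14 bits


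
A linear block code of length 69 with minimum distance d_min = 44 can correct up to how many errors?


Correction capability = floor((d-1)/2) = floor((44-1)/2) = 21

21 errors


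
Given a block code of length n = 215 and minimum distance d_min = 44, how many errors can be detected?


Detection capability = d_min - 1 = 44 - 1 = 43

43 errors


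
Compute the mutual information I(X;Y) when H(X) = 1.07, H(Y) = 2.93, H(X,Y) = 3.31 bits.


I(X;Y) = H(X) + H(Y) - H(X,Y) = 1.07 + 2.93 - 3.31 = 0.69

0.69 bits


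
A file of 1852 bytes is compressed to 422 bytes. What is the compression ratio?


Ratio = original / compressed = 1852 / 422 = 4.3886

4.3886


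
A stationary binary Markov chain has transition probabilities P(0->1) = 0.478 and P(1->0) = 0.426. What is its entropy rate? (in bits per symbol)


Stationary distribution: pi_0 = p10/(p01+p10) = 0.4712, pi_1 = 0.5288. Entropy rate H' = pi_0*H(p01) + pi_1*H(p10) = 0.4712*0.9986 + 0.5288*0.9841 = 0.991

0.991 bits/symbol


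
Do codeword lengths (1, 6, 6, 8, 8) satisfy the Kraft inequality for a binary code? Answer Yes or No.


Kraft sum = sum(2^(-l_i)) = 0.5391, need <= 1. Result: satisfied (a binary prefix-free code with these lengths exists)

Yes


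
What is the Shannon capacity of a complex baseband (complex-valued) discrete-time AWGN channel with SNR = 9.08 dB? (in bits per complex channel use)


SNR_linear = 10^(9.08/10) = 8.091; C = log2(1 + SNR_linear) = log2(1 + 8.091) = 3.1844

3.1844 bits/channel use


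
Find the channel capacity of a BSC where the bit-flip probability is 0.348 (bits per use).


H(p) = -p*log2(p) - (1-p)*log2(1-p) = -0.348*log2(0.348) - 0.652*log2(0.652) = 0.529949 + 0.402321 = 0.9323. C = 1 - H(p) = 1 - 0.9323 = 0.0677

0.0677 bits


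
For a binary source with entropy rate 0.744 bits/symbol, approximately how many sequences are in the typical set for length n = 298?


log2|A_typical| = nH = 298 * 0.744 = 221.712, so |A_typical| ~ 2^221.712 = 5.520e+66

5.520e+66


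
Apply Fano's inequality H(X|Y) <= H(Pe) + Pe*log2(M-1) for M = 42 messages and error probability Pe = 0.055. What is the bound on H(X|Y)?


H(Pe) = -Pe*log2(Pe) - (1-Pe)*log2(1-Pe) = -0.055*log2(0.055) - 0.945*log2(0.945) = 0.230143 + 0.077125 = 0.3073. Pe*log2(M-1) = 0.055*log2(41) = 0.294665. Bound = H(Pe) + Pe*log2(M-1) = 0.230143 + 0.077125 + 0.294665 = 0.6019

0.6019 bits


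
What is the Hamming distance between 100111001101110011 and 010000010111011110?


Count differing positions: ^ ^ . ^ ^ ^ . ^ ^ . ^ . ^ . ^ ^ . ^ = 12 differences

12


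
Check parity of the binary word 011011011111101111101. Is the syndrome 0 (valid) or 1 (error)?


Syndrome = XOR of all bits = 0 XOR 1 XOR 1 XOR 0 XOR 1 XOR 1 XOR 0 XOR 1 XOR 1 XOR 1 XOR 1 XOR 1 XOR 1 XOR 0 XOR 1 XOR 1 XOR 1 XOR 1 XOR 1 XOR 0 XOR 1 = 0

0


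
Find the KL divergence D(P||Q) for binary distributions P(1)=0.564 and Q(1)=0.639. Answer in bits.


KL = p*log2(p/q) + (1-p)*log2((1-p)/(1-q)) = 0.564*log2(0.564/0.639) + 0.436*log2(0.436/0.361) = 0.0171

0.0171 bits


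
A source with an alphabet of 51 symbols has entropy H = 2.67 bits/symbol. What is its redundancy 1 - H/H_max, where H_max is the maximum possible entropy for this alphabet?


H_max = log2(K) = log2(51) = 5.6724 bits/symbol. Redundancy = 1 - H/H_max = 1 - 2.67/5.6724 = 1 - 0.4707 = 0.5293

0.5293


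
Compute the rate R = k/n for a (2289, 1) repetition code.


Rate = k/n = 1/2289

1/2289


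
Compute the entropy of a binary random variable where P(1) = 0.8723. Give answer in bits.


H = -p*log2(p) - (1-p)*log2(1-p). -0.8723*log2(0.8723) = 0.171934; -0.1277*log2(0.1277) = 0.379163. H = 0.171934 + 0.379163 = 0.5511

0.5511 bits


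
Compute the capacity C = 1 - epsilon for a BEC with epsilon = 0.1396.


C = 1 - epsilon = 1 - 0.1396 = 0.8604

0.8604 bits


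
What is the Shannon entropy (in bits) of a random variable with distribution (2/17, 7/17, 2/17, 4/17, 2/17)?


H = -sum(p_i * log2(p_i)). Terms: -(2/17)*log2(2/17) = 0.363231; -(7/17)*log2(7/17) = 0.527103; -(2/17)*log2(2/17) = 0.363231; -(4/17)*log2(4/17) = 0.491168; -(2/17)*log2(2/17) = 0.363231. H = 0.363231 + 0.527103 + 0.363231 + 0.491168 + 0.363231 = 2.108

2.108 bits


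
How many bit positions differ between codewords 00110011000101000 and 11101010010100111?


Count differing positions: ^ ^ . ^ ^ . . ^ . ^ . . . ^ ^ ^ ^ = 10 differences

10


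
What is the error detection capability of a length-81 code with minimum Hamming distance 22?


Detection capability = d_min - 1 = 22 - 1 = 21

21 errors


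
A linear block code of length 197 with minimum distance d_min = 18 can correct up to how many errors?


Correction capability = floor((d-1)/2) = floor((18-1)/2) = 8

8 errors


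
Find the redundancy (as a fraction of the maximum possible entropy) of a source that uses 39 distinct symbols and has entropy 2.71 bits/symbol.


H_max = log2(K) = log2(39) = 5.2854 bits/symbol. Redundancy = 1 - H/H_max = 1 - 2.71/5.2854 = 1 - 0.5127 = 0.4873

0.4873


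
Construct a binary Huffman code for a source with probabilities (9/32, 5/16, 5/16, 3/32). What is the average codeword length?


Huffman construction (repeatedly merge the two least-probable nodes; each merge adds 1 bit to every symbol beneath it): 3/32 + 9/32 = 3/8; 5/16 + 5/16 = 5/8; 3/8 + 5/8 = 1. Resulting codeword lengths (in the order the probabilities were given): (2, 2, 2, 2). L_avg = sum(p_i * l_i) = 9/32*2 + 5/16*2 + 5/16*2 + 3/32*2 = 2

2.0 bits


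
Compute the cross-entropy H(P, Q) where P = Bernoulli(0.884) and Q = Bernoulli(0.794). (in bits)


H(P,Q) = -p*log2(q) - (1-p)*log2(1-q). -0.884*log2(0.794) = 0.294186; -0.116*log2(0.206) = 0.264397. H(P,Q) = 0.294186 + 0.264397 = 0.5586

0.5586 bits


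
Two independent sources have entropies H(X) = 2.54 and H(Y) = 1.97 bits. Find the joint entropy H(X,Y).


For independent variables, H(X,Y) = H(X) + H(Y) = 2.54 + 1.97 = 4.51

4.51 bits


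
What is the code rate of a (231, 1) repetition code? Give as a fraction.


Rate = k/n = 1/231

1/231


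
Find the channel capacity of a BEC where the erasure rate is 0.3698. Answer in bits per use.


C = 1 - epsilon = 1 - 0.3698 = 0.6302

0.6302 bits


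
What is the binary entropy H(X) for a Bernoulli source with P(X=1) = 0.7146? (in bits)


H = -p*log2(p) - (1-p)*log2(1-p). -0.7146*log2(0.7146) = 0.346432; -0.2854*log2(0.2854) = 0.516272. H = 0.346432 + 0.516272 = 0.8627

0.8627 bits


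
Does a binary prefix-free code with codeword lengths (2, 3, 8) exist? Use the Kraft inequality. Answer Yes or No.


Kraft sum = sum(2^(-l_i)) = 0.3789, need <= 1. Result: satisfied (a binary prefix-free code with these lengths exists)

Yes


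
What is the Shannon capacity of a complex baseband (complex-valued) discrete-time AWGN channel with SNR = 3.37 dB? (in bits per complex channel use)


SNR_linear = 10^(3.37/10) = 2.1727; C = log2(1 + SNR_linear) = log2(1 + 2.1727) = 1.6657

1.6657 bits/channel use


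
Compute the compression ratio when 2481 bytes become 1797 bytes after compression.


Ratio = original / compressed = 2481 / 1797 = 1.3806

1.3806


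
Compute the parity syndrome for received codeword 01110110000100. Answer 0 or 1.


Syndrome = XOR of all bits = 0 XOR 1 XOR 1 XOR 1 XOR 0 XOR 1 XOR 1 XOR 0 XOR 0 XOR 0 XOR 0 XOR 1 XOR 0 XOR 0 = 0

0


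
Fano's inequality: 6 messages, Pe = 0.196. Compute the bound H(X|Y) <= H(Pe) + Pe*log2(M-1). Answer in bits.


H(Pe) = -Pe*log2(Pe) - (1-Pe)*log2(1-Pe) = -0.196*log2(0.196) - 0.804*log2(0.804) = 0.460811 + 0.253045 = 0.7139. Pe*log2(M-1) = 0.196*log2(5) = 0.455098. Bound = H(Pe) + Pe*log2(M-1) = 0.460811 + 0.253045 + 0.455098 = 1.169

1.169 bits


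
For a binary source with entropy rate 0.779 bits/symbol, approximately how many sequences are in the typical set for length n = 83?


log2|A_typical| = nH = 83 * 0.779 = 64.657, so |A_typical| ~ 2^64.657 = 2.909e+19

2.909e+19


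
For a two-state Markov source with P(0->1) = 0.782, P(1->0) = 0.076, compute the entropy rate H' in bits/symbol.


Stationary distribution: pi_0 = p10/(p01+p10) = 0.0886, pi_1 = 0.9114. Entropy rate H' = pi_0*H(p01) + pi_1*H(p10) = 0.0886*0.7565 + 0.9114*0.3879 = 0.4206

0.4206 bits/symbol


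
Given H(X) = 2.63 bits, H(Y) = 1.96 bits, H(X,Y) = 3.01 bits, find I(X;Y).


I(X;Y) = H(X) + H(Y) - H(X,Y) = 2.63 + 1.96 - 3.01 = 1.58

1.58 bits


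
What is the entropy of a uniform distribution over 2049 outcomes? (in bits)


H = log2(n) = log2(2049) = 11.0007

11.0007 bits


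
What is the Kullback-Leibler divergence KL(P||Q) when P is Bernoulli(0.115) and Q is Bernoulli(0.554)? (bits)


KL = p*log2(p/q) + (1-p)*log2((1-p)/(1-q)) = 0.115*log2(0.115/0.554) + 0.885*log2(0.885/0.446) = 0.6141

0.6141 bits


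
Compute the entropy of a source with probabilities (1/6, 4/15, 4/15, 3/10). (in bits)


H = -sum(p_i * log2(p_i)). Terms: -(1/6)*log2(1/6) = 0.430827; -(4/15)*log2(4/15) = 0.508504; -(4/15)*log2(4/15) = 0.508504; -(3/10)*log2(3/10) = 0.521090. H = 0.430827 + 0.508504 + 0.508504 + 0.521090 = 1.9689

1.9689 bits


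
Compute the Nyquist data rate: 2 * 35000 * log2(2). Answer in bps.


Rate = 2 * B * log2(M) = 2 * 35000 * 1.0 = 70000.0

70000.0 bps


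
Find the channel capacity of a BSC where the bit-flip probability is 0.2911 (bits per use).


H(p) = -p*log2(p) - (1-p)*log2(1-p) = -0.2911*log2(0.2911) - 0.7089*log2(0.7089) = 0.518278 + 0.351860 = 0.8701. C = 1 - H(p) = 1 - 0.8701 = 0.1299

0.1299 bits


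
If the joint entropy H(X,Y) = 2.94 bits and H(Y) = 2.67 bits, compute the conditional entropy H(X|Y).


H(X|Y) = H(X,Y) - H(Y) = 2.94 - 2.67 = 0.27

0.27 bits


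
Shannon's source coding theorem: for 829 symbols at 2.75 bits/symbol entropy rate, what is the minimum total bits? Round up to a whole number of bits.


Minimum bits >= n * H = 829 * 2.75 = 2279.75, rounded up to a whole number of bits = 2280

2280 bits


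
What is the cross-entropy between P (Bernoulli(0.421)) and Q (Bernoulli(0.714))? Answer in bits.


H(P,Q) = -p*log2(q) - (1-p)*log2(1-q). -0.421*log2(0.714) = 0.204608; -0.579*log2(0.286) = 1.045624. H(P,Q) = 0.204608 + 1.045624 = 1.2502

1.2502 bits


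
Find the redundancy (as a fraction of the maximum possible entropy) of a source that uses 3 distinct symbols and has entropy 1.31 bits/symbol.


H_max = log2(K) = log2(3) = 1.585 bits/symbol. Redundancy = 1 - H/H_max = 1 - 1.31/1.585 = 1 - 0.8265 = 0.1735

0.1735


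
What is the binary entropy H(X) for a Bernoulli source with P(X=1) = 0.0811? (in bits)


H = -p*log2(p) - (1-p)*log2(1-p). -0.0811*log2(0.0811) = 0.293919; -0.9189*log2(0.9189) = 0.112124. H = 0.293919 + 0.112124 = 0.406

0.406 bits


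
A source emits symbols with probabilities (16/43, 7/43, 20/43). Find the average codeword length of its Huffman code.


Huffman construction (repeatedly merge the two least-probable nodes; each merge adds 1 bit to every symbol beneath it): 7/43 + 16/43 = 23/43; 20/43 + 23/43 = 1. Resulting codeword lengths (in the order the probabilities were given): (2, 2, 1). L_avg = sum(p_i * l_i) = 16/43*2 + 7/43*2 + 20/43*1 = 66/43 = 1.5349

1.5349 bits


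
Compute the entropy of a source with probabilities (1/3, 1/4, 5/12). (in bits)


H = -sum(p_i * log2(p_i)). Terms: -(1/3)*log2(1/3) = 0.528321; -(1/4)*log2(1/4) = 0.500000; -(5/12)*log2(5/12) = 0.526264. H = 0.528321 + 0.500000 + 0.526264 = 1.5546

1.5546 bits


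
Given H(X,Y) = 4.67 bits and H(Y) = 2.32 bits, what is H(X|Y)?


H(X|Y) = H(X,Y) - H(Y) = 4.67 - 2.32 = 2.35

2.35 bits


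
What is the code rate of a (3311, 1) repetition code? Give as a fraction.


Rate = k/n = 1/3311

1/3311


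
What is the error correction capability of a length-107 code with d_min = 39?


Correction capability = floor((d-1)/2) = floor((39-1)/2) = 19

19 errors


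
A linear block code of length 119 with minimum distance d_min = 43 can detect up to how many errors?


Detection capability = d_min - 1 = 43 - 1 = 42

42 errors


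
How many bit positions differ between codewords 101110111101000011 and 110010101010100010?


Count differing positions: . ^ ^ ^ . . . ^ . ^ ^ ^ ^ . . . . ^ = 9 differences

9


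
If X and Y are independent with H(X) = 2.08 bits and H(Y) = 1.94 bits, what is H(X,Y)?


For independent variables, H(X,Y) = H(X) + H(Y) = 2.08 + 1.94 = 4.02

4.02 bits


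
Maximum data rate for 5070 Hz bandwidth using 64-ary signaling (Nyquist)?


Rate = 2 * B * log2(M) = 2 * 5070 * 6.0 = 60840.0

60840.0 bps


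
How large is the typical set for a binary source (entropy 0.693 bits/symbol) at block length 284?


log2|A_typical| = nH = 284 * 0.693 = 196.812, so |A_typical| ~ 2^196.812 = 1.763e+59

1.763e+59


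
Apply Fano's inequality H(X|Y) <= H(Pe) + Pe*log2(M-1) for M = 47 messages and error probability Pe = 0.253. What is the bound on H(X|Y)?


H(Pe) = -Pe*log2(Pe) - (1-Pe)*log2(1-Pe) = -0.253*log2(0.253) - 0.747*log2(0.747) = 0.501646 + 0.314352 = 0.816. Pe*log2(M-1) = 0.253*log2(46) = 1.397461. Bound = H(Pe) + Pe*log2(M-1) = 0.501646 + 0.314352 + 1.397461 = 2.2135

2.2135 bits


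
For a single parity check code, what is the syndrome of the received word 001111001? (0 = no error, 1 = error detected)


Syndrome = XOR of all bits = 0 XOR 0 XOR 1 XOR 1 XOR 1 XOR 1 XOR 0 XOR 0 XOR 1 = 1

1


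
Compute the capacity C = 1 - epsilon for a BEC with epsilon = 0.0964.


C = 1 - epsilon = 1 - 0.0964 = 0.9036

0.9036 bits


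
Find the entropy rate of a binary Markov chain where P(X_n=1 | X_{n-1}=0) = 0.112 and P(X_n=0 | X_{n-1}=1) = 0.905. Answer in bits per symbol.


Stationary distribution: pi_0 = p10/(p01+p10) = 0.8899, pi_1 = 0.1101. Entropy rate H' = pi_0*H(p01) + pi_1*H(p10) = 0.8899*0.5059 + 0.1101*0.4529 = 0.5001

0.5001 bits/symbol


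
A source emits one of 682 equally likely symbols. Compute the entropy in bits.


H = log2(n) = log2(682) = 9.4136

9.4136 bits


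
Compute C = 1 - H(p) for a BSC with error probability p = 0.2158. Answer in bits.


H(p) = -p*log2(p) - (1-p)*log2(1-p) = -0.2158*log2(0.2158) - 0.7842*log2(0.7842) = 0.477400 + 0.275024 = 0.7524. C = 1 - H(p) = 1 - 0.7524 = 0.2476

0.2476 bits


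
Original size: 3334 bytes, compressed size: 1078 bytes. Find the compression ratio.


Ratio = original / compressed = 3334 / 1078 = 3.0928

3.0928


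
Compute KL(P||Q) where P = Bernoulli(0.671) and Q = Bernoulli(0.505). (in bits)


KL = p*log2(p/q) + (1-p)*log2((1-p)/(1-q)) = 0.671*log2(0.671/0.505) + 0.329*log2(0.329/0.495) = 0.0812

0.0812 bits


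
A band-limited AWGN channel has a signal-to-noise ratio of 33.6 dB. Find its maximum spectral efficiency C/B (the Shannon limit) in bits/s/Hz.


SNR_linear = 10^(33.6/10) = 2290.8677; C/B = log2(1 + SNR_linear) = log2(1 + 2290.8677) = 11.1623

11.1623 bits/s/Hz


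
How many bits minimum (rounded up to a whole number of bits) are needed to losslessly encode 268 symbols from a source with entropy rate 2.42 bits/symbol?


Minimum bits >= n * H = 268 * 2.42 = 648.56, rounded up to a whole number of bits = 649

649 bits


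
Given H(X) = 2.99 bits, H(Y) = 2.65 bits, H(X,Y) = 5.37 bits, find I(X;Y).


I(X;Y) = H(X) + H(Y) - H(X,Y) = 2.99 + 2.65 - 5.37 = 0.27

0.27 bits


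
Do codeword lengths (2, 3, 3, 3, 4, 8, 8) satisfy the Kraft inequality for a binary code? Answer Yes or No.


Kraft sum = sum(2^(-l_i)) = 0.6953, need <= 1. Result: satisfied (a binary prefix-free code with these lengths exists)

Yes


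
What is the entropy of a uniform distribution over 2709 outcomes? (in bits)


H = log2(n) = log2(2709) = 11.4035

11.4035 bits


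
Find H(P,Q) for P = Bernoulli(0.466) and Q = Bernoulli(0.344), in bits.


H(P,Q) = -p*log2(q) - (1-p)*log2(1-q). -0.466*log2(0.344) = 0.717416; -0.534*log2(0.656) = 0.324796. H(P,Q) = 0.717416 + 0.324796 = 1.0422

1.0422 bits


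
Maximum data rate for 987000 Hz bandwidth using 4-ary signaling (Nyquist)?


Rate = 2 * B * log2(M) = 2 * 987000 * 2.0 = 3948000.0

3948000.0 bps


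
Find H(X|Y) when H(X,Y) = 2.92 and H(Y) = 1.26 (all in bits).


H(X|Y) = H(X,Y) - H(Y) = 2.92 - 1.26 = 1.66

1.66 bits


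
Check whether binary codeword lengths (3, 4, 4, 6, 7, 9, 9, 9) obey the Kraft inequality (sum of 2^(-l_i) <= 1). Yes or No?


Kraft sum = sum(2^(-l_i)) = 0.2793, need <= 1. Result: satisfied (a binary prefix-free code with these lengths exists)

Yes


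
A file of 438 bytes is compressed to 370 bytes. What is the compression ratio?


Ratio = original / compressed = 438 / 370 = 1.1838

1.1838


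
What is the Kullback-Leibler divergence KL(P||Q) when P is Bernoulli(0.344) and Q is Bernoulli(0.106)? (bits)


KL = p*log2(p/q) + (1-p)*log2((1-p)/(1-q)) = 0.344*log2(0.344/0.106) + 0.656*log2(0.656/0.894) = 0.2913

0.2913 bits


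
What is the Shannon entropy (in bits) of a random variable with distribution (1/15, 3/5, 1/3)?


H = -sum(p_i * log2(p_i)). Terms: -(1/15)*log2(1/15) = 0.260459; -(3/5)*log2(3/5) = 0.442179; -(1/3)*log2(1/3) = 0.528321. H = 0.260459 + 0.442179 + 0.528321 = 1.231

1.231 bits


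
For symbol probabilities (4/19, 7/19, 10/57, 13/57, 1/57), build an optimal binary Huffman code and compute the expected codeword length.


Huffman construction (repeatedly merge the two least-probable nodes; each merge adds 1 bit to every symbol beneath it): 1/57 + 10/57 = 11/57; 11/57 + 4/19 = 23/57; 13/57 + 7/19 = 34/57; 23/57 + 34/57 = 1. Resulting codeword lengths (in the order the probabilities were given): (2, 2, 3, 2, 3). L_avg = sum(p_i * l_i) = 4/19*2 + 7/19*2 + 10/57*3 + 13/57*2 + 1/57*3 = 125/57 = 2.193

2.193 bits


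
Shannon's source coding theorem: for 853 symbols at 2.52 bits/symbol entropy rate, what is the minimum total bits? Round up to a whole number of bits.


Minimum bits >= n * H = 853 * 2.52 = 2149.56, rounded up to a whole number of bits = 2150

2150 bits


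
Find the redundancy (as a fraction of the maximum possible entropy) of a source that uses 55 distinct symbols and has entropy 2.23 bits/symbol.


H_max = log2(K) = log2(55) = 5.7814 bits/symbol. Redundancy = 1 - H/H_max = 1 - 2.23/5.7814 = 1 - 0.3857 = 0.6143

0.6143


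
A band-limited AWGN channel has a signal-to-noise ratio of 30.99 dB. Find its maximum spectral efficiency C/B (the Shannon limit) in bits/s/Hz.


SNR_linear = 10^(30.99/10) = 1256.03; C/B = log2(1 + SNR_linear) = log2(1 + 1256.03) = 10.2958

10.2958 bits/s/Hz


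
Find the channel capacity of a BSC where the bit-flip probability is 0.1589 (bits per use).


H(p) = -p*log2(p) - (1-p)*log2(1-p) = -0.1589*log2(0.1589) - 0.8411*log2(0.8411) = 0.421690 + 0.209981 = 0.6317. C = 1 - H(p) = 1 - 0.6317 = 0.3683

0.3683 bits


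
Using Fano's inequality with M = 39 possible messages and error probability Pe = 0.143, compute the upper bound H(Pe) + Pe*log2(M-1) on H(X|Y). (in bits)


H(Pe) = -Pe*log2(Pe) - (1-Pe)*log2(1-Pe) = -0.143*log2(0.143) - 0.857*log2(0.857) = 0.401246 + 0.190796 = 0.592. Pe*log2(M-1) = 0.143*log2(38) = 0.750454. Bound = H(Pe) + Pe*log2(M-1) = 0.401246 + 0.190796 + 0.750454 = 1.3425

1.3425 bits


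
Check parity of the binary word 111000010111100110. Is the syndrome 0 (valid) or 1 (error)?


Syndrome = XOR of all bits = 1 XOR 1 XOR 1 XOR 0 XOR 0 XOR 0 XOR 0 XOR 1 XOR 0 XOR 1 XOR 1 XOR 1 XOR 1 XOR 0 XOR 0 XOR 1 XOR 1 XOR 0 = 0

0


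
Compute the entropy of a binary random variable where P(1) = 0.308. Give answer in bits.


H = -p*log2(p) - (1-p)*log2(1-p). -0.308*log2(0.308) = 0.523291; -0.692*log2(0.692) = 0.367560. H = 0.523291 + 0.367560 = 0.8909

0.8909 bits


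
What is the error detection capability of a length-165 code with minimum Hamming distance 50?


Detection capability = d_min - 1 = 50 - 1 = 49

49 errors


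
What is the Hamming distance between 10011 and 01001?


Count differing positions: ^ ^ . ^ . = 3 differences

3


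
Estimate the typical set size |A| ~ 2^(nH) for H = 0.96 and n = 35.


log2|A_typical| = nH = 35 * 0.96 = 33.6, so |A_typical| ~ 2^33.6 = 1.302e+10

1.302e+10


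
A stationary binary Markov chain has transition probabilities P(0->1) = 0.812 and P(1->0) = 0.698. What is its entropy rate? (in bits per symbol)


Stationary distribution: pi_0 = p10/(p01+p10) = 0.4623, pi_1 = 0.5377. Entropy rate H' = pi_0*H(p01) + pi_1*H(p10) = 0.4623*0.6973 + 0.5377*0.8837 = 0.7975

0.7975 bits/symbol


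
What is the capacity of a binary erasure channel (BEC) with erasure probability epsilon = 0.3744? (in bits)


C = 1 - epsilon = 1 - 0.3744 = 0.6256

0.6256 bits


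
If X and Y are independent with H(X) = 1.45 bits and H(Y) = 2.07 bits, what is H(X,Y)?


For independent variables, H(X,Y) = H(X) + H(Y) = 1.45 + 2.07 = 3.52

3.52 bits


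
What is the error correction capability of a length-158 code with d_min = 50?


Correction capability = floor((d-1)/2) = floor((50-1)/2) = 24

24 errors


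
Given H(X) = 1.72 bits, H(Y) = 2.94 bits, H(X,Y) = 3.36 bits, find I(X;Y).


I(X;Y) = H(X) + H(Y) - H(X,Y) = 1.72 + 2.94 - 3.36 = 1.3

1.3 bits


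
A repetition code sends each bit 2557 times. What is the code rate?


Rate = k/n = 1/2557

1/2557


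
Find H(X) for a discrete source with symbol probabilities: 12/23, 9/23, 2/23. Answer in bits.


H = -sum(p_i * log2(p_i)). Terms: -(12/23)*log2(12/23) = 0.489704; -(9/23)*log2(9/23) = 0.529684; -(2/23)*log2(2/23) = 0.306397. H = 0.489704 + 0.529684 + 0.306397 = 1.3258

1.3258 bits


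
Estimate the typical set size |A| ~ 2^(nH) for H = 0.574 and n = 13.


log2|A_typical| = nH = 13 * 0.574 = 7.462, so |A_typical| ~ 2^7.462 = 1.763e+02

1.763e+02


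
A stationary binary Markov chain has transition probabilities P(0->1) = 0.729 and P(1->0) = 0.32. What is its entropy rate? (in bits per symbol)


Stationary distribution: pi_0 = p10/(p01+p10) = 0.3051, pi_1 = 0.6949. Entropy rate H' = pi_0*H(p01) + pi_1*H(p10) = 0.3051*0.8429 + 0.6949*0.9044 = 0.8856

0.8856 bits/symbol


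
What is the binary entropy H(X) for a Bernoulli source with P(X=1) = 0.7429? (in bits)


H = -p*log2(p) - (1-p)*log2(1-p). -0.7429*log2(0.7429) = 0.318526; -0.2571*log2(0.2571) = 0.503813. H = 0.318526 + 0.503813 = 0.8223

0.8223 bits


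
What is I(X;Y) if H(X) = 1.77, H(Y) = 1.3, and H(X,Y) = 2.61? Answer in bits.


I(X;Y) = H(X) + H(Y) - H(X,Y) = 1.77 + 1.3 - 2.61 = 0.46

0.46 bits


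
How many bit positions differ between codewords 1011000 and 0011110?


Count differing positions: ^ . . . ^ ^ . = 3 differences

3


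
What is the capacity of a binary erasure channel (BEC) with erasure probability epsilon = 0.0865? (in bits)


C = 1 - epsilon = 1 - 0.0865 = 0.9135

0.9135 bits


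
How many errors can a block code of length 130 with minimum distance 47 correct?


Correction capability = floor((d-1)/2) = floor((47-1)/2) = 23

23 errors


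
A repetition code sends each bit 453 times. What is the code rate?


Rate = k/n = 1/453

1/453


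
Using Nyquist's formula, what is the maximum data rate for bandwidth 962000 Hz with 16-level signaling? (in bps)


Rate = 2 * B * log2(M) = 2 * 962000 * 4.0 = 7696000.0

7696000.0 bps


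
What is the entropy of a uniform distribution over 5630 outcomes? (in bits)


H = log2(n) = log2(5630) = 12.4589

12.4589 bits


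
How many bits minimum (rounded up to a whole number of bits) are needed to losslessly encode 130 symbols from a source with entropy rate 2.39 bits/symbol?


Minimum bits >= n * H = 130 * 2.39 = 310.7, rounded up to a whole number of bits = 311

311 bits


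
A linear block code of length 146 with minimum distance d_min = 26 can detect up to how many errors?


Detection capability = d_min - 1 = 26 - 1 = 25

25 errors


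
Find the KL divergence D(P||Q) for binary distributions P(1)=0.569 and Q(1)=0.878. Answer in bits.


KL = p*log2(p/q) + (1-p)*log2((1-p)/(1-q)) = 0.569*log2(0.569/0.878) + 0.431*log2(0.431/0.122) = 0.4287

0.4287 bits


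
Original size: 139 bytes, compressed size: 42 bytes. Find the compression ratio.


Ratio = original / compressed = 139 / 42 = 3.3095

3.3095


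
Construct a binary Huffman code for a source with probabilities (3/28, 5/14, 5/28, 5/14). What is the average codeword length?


Huffman construction (repeatedly merge the two least-probable nodes; each merge adds 1 bit to every symbol beneath it): 3/28 + 5/28 = 2/7; 2/7 + 5/14 = 9/14; 5/14 + 9/14 = 1. Resulting codeword lengths (in the order the probabilities were given): (3, 2, 3, 1). L_avg = sum(p_i * l_i) = 3/28*3 + 5/14*2 + 5/28*3 + 5/14*1 = 27/14 = 1.9286

1.9286 bits


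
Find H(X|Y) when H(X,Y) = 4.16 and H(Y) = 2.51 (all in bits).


H(X|Y) = H(X,Y) - H(Y) = 4.16 - 2.51 = 1.65

1.65 bits


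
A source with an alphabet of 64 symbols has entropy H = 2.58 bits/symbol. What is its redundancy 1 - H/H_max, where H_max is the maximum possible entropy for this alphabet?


H_max = log2(K) = log2(64) = 6.0 bits/symbol. Redundancy = 1 - H/H_max = 1 - 2.58/6.0 = 1 - 0.43 = 0.57

0.57


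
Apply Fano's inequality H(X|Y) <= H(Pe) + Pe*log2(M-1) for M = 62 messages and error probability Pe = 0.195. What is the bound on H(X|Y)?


H(Pe) = -Pe*log2(Pe) - (1-Pe)*log2(1-Pe) = -0.195*log2(0.195) - 0.805*log2(0.805) = 0.459899 + 0.251916 = 0.7118. Pe*log2(M-1) = 0.195*log2(61) = 1.156494. Bound = H(Pe) + Pe*log2(M-1) = 0.459899 + 0.251916 + 1.156494 = 1.8683

1.8683 bits


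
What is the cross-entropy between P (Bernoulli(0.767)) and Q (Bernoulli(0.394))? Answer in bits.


H(P,Q) = -p*log2(q) - (1-p)*log2(1-q). -0.767*log2(0.394) = 1.030643; -0.233*log2(0.606) = 0.168368. H(P,Q) = 1.030643 + 0.168368 = 1.199

1.199 bits
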